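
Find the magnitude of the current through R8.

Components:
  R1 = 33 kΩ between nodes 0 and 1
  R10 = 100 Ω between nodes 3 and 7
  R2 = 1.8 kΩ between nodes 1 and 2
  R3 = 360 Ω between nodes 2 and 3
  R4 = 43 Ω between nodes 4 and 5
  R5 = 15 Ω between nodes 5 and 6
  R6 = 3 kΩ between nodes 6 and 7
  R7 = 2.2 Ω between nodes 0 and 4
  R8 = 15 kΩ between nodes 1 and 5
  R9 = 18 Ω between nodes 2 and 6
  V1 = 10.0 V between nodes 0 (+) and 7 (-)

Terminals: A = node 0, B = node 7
Nodal analysis, taking node 7 as the 0 V reference.
Source V1 fixes V_0 = 10 V.
KCL at each unknown node (sum of currents leaving = 0; resistances in Ω):
  Node 1: (V_1 - 10)/33000 + (V_1 - V_2)/1800 + (V_1 - V_5)/15000 = 0
  Node 2: (V_2 - V_1)/1800 + (V_2 - V_3)/360 + (V_2 - V_6)/18 = 0
  Node 3: (V_3 - V_2)/360 + (V_3 - 0)/100 = 0
  Node 4: (V_4 - V_5)/43 + (V_4 - 10)/2.2 = 0
  Node 5: (V_5 - V_4)/43 + (V_5 - V_6)/15 + (V_5 - V_1)/15000 = 0
  Node 6: (V_6 - V_5)/15 + (V_6 - 0)/3000 + (V_6 - V_2)/18 = 0
Collecting terms (coefficients in siemens):
  0.0006525·V_1 - 0.0005556·V_2 - 0.00006667·V_5 = 0.000303
  0.05889·V_2 - 0.0005556·V_1 - 0.002778·V_3 - 0.05556·V_6 = 0
  0.01278·V_3 - 0.002778·V_2 = 0
  0.4778·V_4 - 0.02326·V_5 = 4.545
  0.08999·V_5 - 0.00006667·V_1 - 0.02326·V_4 - 0.06667·V_6 = 0
  0.1226·V_6 - 0.05556·V_2 - 0.06667·V_5 = 0
Solving these 6 simultaneous equations (Gaussian elimination) gives:
  V_1 = 8.541 V, V_2 = 8.401 V, V_3 = 1.826 V, V_4 = 9.954 V
  V_5 = 9.045 V, V_6 = 8.729 V
I_R8 = (V_1 - V_5)/R8 = (8.541 - 9.045)/15000 = -0.00003358 A
|I_R8| = 0.00003358 A

Final answer: |I_R8| = 3.358e-05 A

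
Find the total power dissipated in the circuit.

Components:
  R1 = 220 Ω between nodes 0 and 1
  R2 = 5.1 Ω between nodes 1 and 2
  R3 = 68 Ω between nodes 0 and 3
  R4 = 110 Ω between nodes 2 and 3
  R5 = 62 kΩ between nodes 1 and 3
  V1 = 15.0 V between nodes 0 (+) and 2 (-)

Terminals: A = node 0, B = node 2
Nodal analysis, taking node 2 as the 0 V reference.
Source V1 fixes V_0 = 15 V.
KCL at each unknown node (sum of currents leaving = 0; resistances in Ω):
  Node 1: (V_1 - 15)/220 + (V_1 - 0)/5.1 + (V_1 - V_3)/62000 = 0
  Node 3: (V_3 - 15)/68 + (V_3 - 0)/110 + (V_3 - V_1)/62000 = 0
Collecting terms (coefficients in siemens):
  0.2006·V_1 - 0.00001613·V_3 = 0.06818
  0.02381·V_3 - 0.00001613·V_1 = 0.2206
Determinant D = (0.2006)(0.02381) - (-0.00001613)(-0.00001613) = 0.004778
V_1 = [(0.06818)(0.02381) - (-0.00001613)(0.2206)]/D = 0.3406 V
V_3 = [(0.2006)(0.2206) - (0.06818)(-0.00001613)]/D = 9.264 V
Power in each resistor, P = (ΔV)²/R:
  P_R1 = (15 - 0.3406)²/220 = 0.9768 W
  P_R2 = (0.3406 - 0)²/5.1 = 0.02274 W
  P_R3 = (15 - 9.264)²/68 = 0.4839 W
  P_R4 = (0 - 9.264)²/110 = 0.7801 W
  P_R5 = (0.3406 - 9.264)²/62000 = 0.001284 W
P_total = P_R1 + P_R2 + P_R3 + P_R4 + P_R5 = 2.265 W

Final answer: 2.265 W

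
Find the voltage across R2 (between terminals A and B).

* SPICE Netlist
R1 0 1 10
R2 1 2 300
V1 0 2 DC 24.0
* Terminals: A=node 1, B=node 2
R1 and R2 are in series across V1 (node 0 → node 1 → node 2), and the output A–B is taken across R2, so this is a voltage divider.
Series current: I = V1/(R1 + R2) = 24/(10 + 300) = 24/310 = 0.07742 A
V_R2 = I × R2 = V1 × R2/(R1 + R2) = 24 × 300/310 = 23.23 V

Final answer: 23.23 V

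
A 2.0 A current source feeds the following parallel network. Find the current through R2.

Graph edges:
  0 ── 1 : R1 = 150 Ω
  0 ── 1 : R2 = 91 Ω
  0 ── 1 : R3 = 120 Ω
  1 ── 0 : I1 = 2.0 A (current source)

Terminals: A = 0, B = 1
All resistors sit directly between nodes 0 and 1, so they are in parallel and share one voltage V; the full source current 2 A splits among them.
1/R_par = 1/150 + 1/91 + 1/120 = 0.02599 S  =>  R_par = 38.48 Ω
V = I × R_par = 2 × 38.48 = 76.96 V
I_R2 = V/R2 = 76.96/91 = 0.8457 A

Final answer: 0.8457 A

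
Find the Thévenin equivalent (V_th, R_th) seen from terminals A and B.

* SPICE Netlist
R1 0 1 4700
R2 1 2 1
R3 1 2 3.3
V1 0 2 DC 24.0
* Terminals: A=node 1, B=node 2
Step 1 — V_th is the open-circuit voltage V_A - V_B (nothing connected across the terminals).
Nodal analysis, taking node 2 as the 0 V reference.
Source V1 fixes V_0 = 24 V.
KCL at each unknown node (sum of currents leaving = 0; resistances in Ω):
  Node 1: (V_1 - 24)/4700 + (V_1 - 0)/1 + (V_1 - 0)/3.3 = 0
Collecting terms: 1.303 × V_1 = 0.005106  =>  V_1 = 0.003918 V
V_th = V_1 - V_2 = 0.003918 - 0 = 0.003918 V
Step 2 — R_th: zero the source — replace V1 by a short circuit (node 2 merges into node 0) — and find the resistance seen between A (node 1) and B (node 0).
Reduce the network between node 1 (A) and node 0 (B) by series/parallel combination:
  Rp1 = R1 ‖ R2 ‖ R3 (parallel, all between nodes 0 and 1) = 1/(1/4700 + 1/1 + 1/3.3) = 0.7673 Ω
R_th = 0.7673 Ω

Final answer: V_th = 0.003918 V, R_th = 0.7673 Ω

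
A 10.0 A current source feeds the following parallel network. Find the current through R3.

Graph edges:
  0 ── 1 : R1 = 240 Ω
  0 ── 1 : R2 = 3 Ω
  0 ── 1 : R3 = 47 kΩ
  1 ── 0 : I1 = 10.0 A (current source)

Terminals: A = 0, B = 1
All resistors sit directly between nodes 0 and 1, so they are in parallel and share one voltage V; the full source current 10 A splits among them.
1/R_par = 1/240 + 1/3 + 1/47000 = 0.3375 S  =>  R_par = 2.963 Ω
V = I × R_par = 10 × 2.963 = 29.63 V
I_R3 = V/R3 = 29.63/47000 = 0.0006304 A

Final answer: 0.0006304 A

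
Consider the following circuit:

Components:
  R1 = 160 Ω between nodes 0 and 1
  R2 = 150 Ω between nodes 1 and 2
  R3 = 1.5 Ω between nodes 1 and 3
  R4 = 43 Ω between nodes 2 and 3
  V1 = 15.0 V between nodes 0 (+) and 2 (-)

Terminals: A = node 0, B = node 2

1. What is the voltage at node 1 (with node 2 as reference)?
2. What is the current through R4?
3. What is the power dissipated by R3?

Nodal analysis, taking node 2 as the 0 V reference.
Source V1 fixes V_0 = 15 V.
KCL at each unknown node (sum of currents leaving = 0; resistances in Ω):
  Node 1: (V_1 - 15)/160 + (V_1 - 0)/150 + (V_1 - V_3)/1.5 = 0
  Node 3: (V_3 - V_1)/1.5 + (V_3 - 0)/43 = 0
Collecting terms (coefficients in siemens):
  0.6796·V_1 - 0.6667·V_3 = 0.09375
  0.6899·V_3 - 0.6667·V_1 = 0
Determinant D = (0.6796)(0.6899) - (-0.6667)(-0.6667) = 0.02442
V_1 = [(0.09375)(0.6899) - (-0.6667)(0)]/D = 2.649 V
V_3 = [(0.6796)(0) - (0.09375)(-0.6667)]/D = 2.56 V
Part 1:
  Read off the nodal solution: V_1 = 2.649 V
Part 2:
  I_R4 = (V_2 - V_3)/R4 = (0 - 2.56)/43 = -0.05953 A
  Magnitude: I_R4 = 0.05953 A
Part 3:
  I_R3 = (V_1 - V_3)/R3 = (2.649 - 2.56)/1.5 = 0.05953 A
  P_R3 = I_R3² × R3 = (0.05953)² × 1.5 = 0.005316 W

Final answers:
1. V_1 = 2.649 V
2. I_R4 = 0.05953 A
3. P_R3 = 0.005316 W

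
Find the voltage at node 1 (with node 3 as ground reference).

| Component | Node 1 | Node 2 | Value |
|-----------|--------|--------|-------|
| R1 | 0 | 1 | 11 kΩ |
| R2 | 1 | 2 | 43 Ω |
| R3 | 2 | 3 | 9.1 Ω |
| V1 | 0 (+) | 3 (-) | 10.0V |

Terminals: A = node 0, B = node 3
Nodal analysis, taking node 3 as the 0 V reference.
Source V1 fixes V_0 = 10 V.
KCL at each unknown node (sum of currents leaving = 0; resistances in Ω):
  Node 1: (V_1 - 10)/11000 + (V_1 - V_2)/43 = 0
  Node 2: (V_2 - V_1)/43 + (V_2 - 0)/9.1 = 0
Collecting terms (coefficients in siemens):
  0.02335·V_1 - 0.02326·V_2 = 0.0009091
  0.1331·V_2 - 0.02326·V_1 = 0
Determinant D = (0.02335)(0.1331) - (-0.02326)(-0.02326) = 0.002568
V_1 = [(0.0009091)(0.1331) - (-0.02326)(0)]/D = 0.04714 V
V_2 = [(0.02335)(0) - (0.0009091)(-0.02326)]/D = 0.008234 V
The requested potential is V_1 = 0.04714 V.

Final answer: V_1 = 0.04714 V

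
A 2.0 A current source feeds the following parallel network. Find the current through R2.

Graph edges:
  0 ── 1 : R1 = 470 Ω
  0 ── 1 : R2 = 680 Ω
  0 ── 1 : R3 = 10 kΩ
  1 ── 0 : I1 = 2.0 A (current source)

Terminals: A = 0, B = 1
All resistors sit directly between nodes 0 and 1, so they are in parallel and share one voltage V; the full source current 2 A splits among them.
1/R_par = 1/470 + 1/680 + 1/10000 = 0.003698 S  =>  R_par = 270.4 Ω
V = I × R_par = 2 × 270.4 = 540.8 V
I_R2 = V/R2 = 540.8/680 = 0.7953 A

Final answer: 0.7953 A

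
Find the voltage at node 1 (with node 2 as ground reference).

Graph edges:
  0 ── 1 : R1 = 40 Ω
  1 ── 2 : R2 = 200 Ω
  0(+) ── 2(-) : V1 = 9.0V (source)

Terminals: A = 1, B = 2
Nodal analysis, taking node 2 as the 0 V reference.
Source V1 fixes V_0 = 9 V.
KCL at each unknown node (sum of currents leaving = 0; resistances in Ω):
  Node 1: (V_1 - 9)/40 + (V_1 - 0)/200 = 0
Collecting terms: 0.03 × V_1 = 0.225  =>  V_1 = 7.5 V
The requested potential is V_1 = 7.5 V.

Final answer: V_1 = 7.5 V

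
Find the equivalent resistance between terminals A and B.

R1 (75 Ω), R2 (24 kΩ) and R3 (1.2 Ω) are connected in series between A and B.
Reduce the network between node 0 (A) and node 3 (B) by series/parallel combination:
  Rs1 = R1 + R2 (series, joined only at node 1) = 75 + 24000 = 24080 Ω
  Rs2 = R3 + Rs1 (series, joined only at node 2) = 1.2 + 24080 = 24080 Ω
R_eq = 24.08 kΩ

Final answer: 24.08 kΩ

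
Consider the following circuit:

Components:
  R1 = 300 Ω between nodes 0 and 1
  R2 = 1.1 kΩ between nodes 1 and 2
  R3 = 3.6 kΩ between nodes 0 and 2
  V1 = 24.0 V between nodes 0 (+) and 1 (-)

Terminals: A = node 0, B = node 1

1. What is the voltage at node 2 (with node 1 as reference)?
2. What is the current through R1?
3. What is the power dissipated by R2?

Nodal analysis, taking node 1 as the 0 V reference.
Source V1 fixes V_0 = 24 V.
KCL at each unknown node (sum of currents leaving = 0; resistances in Ω):
  Node 2: (V_2 - 0)/1100 + (V_2 - 24)/3600 = 0
Collecting terms: 0.001187 × V_2 = 0.006667  =>  V_2 = 5.617 V
Part 1:
  Read off the nodal solution: V_2 = 5.617 V
Part 2:
  I_R1 = (V_0 - V_1)/R1 = (24 - 0)/300 = 0.08 A
  Magnitude: I_R1 = 0.08 A
Part 3:
  I_R2 = (V_1 - V_2)/R2 = (0 - 5.617)/1100 = -0.005106 A
  P_R2 = I_R2² × R2 = (-0.005106)² × 1100 = 0.02868 W

Final answers:
1. V_2 = 5.617 V
2. I_R1 = 0.08 A
3. P_R2 = 0.02868 W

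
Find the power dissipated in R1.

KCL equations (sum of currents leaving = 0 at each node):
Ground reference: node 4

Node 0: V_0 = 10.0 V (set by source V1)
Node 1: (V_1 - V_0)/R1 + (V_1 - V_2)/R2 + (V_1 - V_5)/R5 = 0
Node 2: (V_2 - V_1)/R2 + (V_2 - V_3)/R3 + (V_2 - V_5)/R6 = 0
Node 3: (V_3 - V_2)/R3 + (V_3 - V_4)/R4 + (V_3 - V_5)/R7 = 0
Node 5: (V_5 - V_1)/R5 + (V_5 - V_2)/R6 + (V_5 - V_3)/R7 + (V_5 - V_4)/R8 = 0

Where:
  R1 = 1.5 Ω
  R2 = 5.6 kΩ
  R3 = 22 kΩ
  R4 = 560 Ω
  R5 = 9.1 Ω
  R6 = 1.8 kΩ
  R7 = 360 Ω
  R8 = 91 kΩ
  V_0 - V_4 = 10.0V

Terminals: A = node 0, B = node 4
Nodal analysis, taking node 4 as the 0 V reference.
Source V1 fixes V_0 = 10 V.
KCL at each unknown node (sum of currents leaving = 0; resistances in Ω):
  Node 1: (V_1 - 10)/1.5 + (V_1 - V_2)/5600 + (V_1 - V_5)/9.1 = 0
  Node 2: (V_2 - V_1)/5600 + (V_2 - V_3)/22000 + (V_2 - V_5)/1800 = 0
  Node 3: (V_3 - V_2)/22000 + (V_3 - 0)/560 + (V_3 - V_5)/360 = 0
  Node 5: (V_5 - V_1)/9.1 + (V_5 - V_2)/1800 + (V_5 - V_3)/360 + (V_5 - 0)/91000 = 0
Collecting terms (coefficients in siemens):
  0.7767·V_1 - 0.0001786·V_2 - 0.1099·V_5 = 6.667
  0.0007796·V_2 - 0.0001786·V_1 - 0.00004545·V_3 - 0.0005556·V_5 = 0
  0.004609·V_3 - 0.00004545·V_2 - 0.002778·V_5 = 0
  0.1132·V_5 - 0.1099·V_1 - 0.0005556·V_2 - 0.002778·V_3 = 0
Solving these 4 simultaneous equations (Gaussian elimination) gives:
  V_1 = 9.984 V, V_2 = 9.684 V, V_3 = 6.053 V, V_5 = 9.885 V
I_R1 = (V_0 - V_1)/R1 = (10 - 9.984)/1.5 = 0.01092 A
P_R1 = I_R1² × R1 = (0.01092)² × 1.5 = 0.0001788 W

Final answer: 0.0001788 W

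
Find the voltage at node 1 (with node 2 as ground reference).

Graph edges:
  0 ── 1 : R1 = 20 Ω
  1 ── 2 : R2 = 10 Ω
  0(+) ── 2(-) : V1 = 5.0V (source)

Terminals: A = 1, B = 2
Nodal analysis, taking node 2 as the 0 V reference.
Source V1 fixes V_0 = 5 V.
KCL at each unknown node (sum of currents leaving = 0; resistances in Ω):
  Node 1: (V_1 - 5)/20 + (V_1 - 0)/10 = 0
Collecting terms: 0.15 × V_1 = 0.25  =>  V_1 = 1.667 V
The requested potential is V_1 = 1.667 V.

Final answer: V_1 = 1.667 V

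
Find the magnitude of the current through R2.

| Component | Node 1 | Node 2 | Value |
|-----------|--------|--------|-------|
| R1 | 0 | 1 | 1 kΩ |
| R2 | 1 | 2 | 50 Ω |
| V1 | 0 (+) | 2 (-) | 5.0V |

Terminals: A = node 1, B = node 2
Nodal analysis, taking node 2 as the 0 V reference.
Source V1 fixes V_0 = 5 V.
KCL at each unknown node (sum of currents leaving = 0; resistances in Ω):
  Node 1: (V_1 - 5)/1000 + (V_1 - 0)/50 = 0
Collecting terms: 0.021 × V_1 = 0.005  =>  V_1 = 0.2381 V
I_R2 = (V_1 - V_2)/R2 = (0.2381 - 0)/50 = 0.004762 A
|I_R2| = 0.004762 A

Final answer: |I_R2| = 0.004762 A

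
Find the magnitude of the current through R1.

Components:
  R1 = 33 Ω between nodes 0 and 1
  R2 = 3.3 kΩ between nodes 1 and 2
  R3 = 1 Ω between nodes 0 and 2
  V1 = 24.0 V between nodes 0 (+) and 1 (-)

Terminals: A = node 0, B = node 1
Nodal analysis, taking node 1 as the 0 V reference.
Source V1 fixes V_0 = 24 V.
KCL at each unknown node (sum of currents leaving = 0; resistances in Ω):
  Node 2: (V_2 - 0)/3300 + (V_2 - 24)/1 = 0
Collecting terms: 1 × V_2 = 24  =>  V_2 = 23.99 V
I_R1 = (V_0 - V_1)/R1 = (24 - 0)/33 = 0.7273 A
|I_R1| = 0.7273 A

Final answer: |I_R1| = 0.7273 A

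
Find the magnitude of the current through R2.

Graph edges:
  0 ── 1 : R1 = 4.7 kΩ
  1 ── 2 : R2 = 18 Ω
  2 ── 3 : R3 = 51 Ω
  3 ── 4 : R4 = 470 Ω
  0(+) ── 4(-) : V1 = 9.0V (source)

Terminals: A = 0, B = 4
Nodal analysis, taking node 4 as the 0 V reference.
Source V1 fixes V_0 = 9 V.
KCL at each unknown node (sum of currents leaving = 0; resistances in Ω):
  Node 1: (V_1 - 9)/4700 + (V_1 - V_2)/18 = 0
  Node 2: (V_2 - V_1)/18 + (V_2 - V_3)/51 = 0
  Node 3: (V_3 - V_2)/51 + (V_3 - 0)/470 = 0
Collecting terms (coefficients in siemens):
  0.05577·V_1 - 0.05556·V_2 = 0.001915
  0.07516·V_2 - 0.05556·V_1 - 0.01961·V_3 = 0
  0.02174·V_3 - 0.01961·V_2 = 0
Solving these 3 simultaneous equations (Gaussian elimination) gives:
  V_1 = 0.9259 V, V_2 = 0.895 V, V_3 = 0.8074 V
I_R2 = (V_1 - V_2)/R2 = (0.9259 - 0.895)/18 = 0.001718 A
|I_R2| = 0.001718 A

Final answer: |I_R2| = 0.001718 A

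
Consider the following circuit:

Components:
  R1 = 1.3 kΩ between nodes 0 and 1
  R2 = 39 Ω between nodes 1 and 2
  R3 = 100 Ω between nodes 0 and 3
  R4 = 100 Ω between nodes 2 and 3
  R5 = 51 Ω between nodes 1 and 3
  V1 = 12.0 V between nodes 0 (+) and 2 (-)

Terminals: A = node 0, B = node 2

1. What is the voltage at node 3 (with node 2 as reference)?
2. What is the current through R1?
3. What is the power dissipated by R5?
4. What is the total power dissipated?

Nodal analysis, taking node 2 as the 0 V reference.
Source V1 fixes V_0 = 12 V.
KCL at each unknown node (sum of currents leaving = 0; resistances in Ω):
  Node 1: (V_1 - 12)/1300 + (V_1 - 0)/39 + (V_1 - V_3)/51 = 0
  Node 3: (V_3 - 12)/100 + (V_3 - 0)/100 + (V_3 - V_1)/51 = 0
Collecting terms (coefficients in siemens):
  0.04602·V_1 - 0.01961·V_3 = 0.009231
  0.03961·V_3 - 0.01961·V_1 = 0.12
Determinant D = (0.04602)(0.03961) - (-0.01961)(-0.01961) = 0.001438
V_1 = [(0.009231)(0.03961) - (-0.01961)(0.12)]/D = 1.89 V
V_3 = [(0.04602)(0.12) - (0.009231)(-0.01961)]/D = 3.965 V
Part 1:
  Read off the nodal solution: V_3 = 3.965 V
Part 2:
  I_R1 = (V_0 - V_1)/R1 = (12 - 1.89)/1300 = 0.007777 A
  Magnitude: I_R1 = 0.007777 A
Part 3:
  I_R5 = (V_1 - V_3)/R5 = (1.89 - 3.965)/51 = -0.04069 A
  P_R5 = I_R5² × R5 = (-0.04069)² × 51 = 0.08444 W
Part 4:
  Power in each resistor, P = (ΔV)²/R:
    P_R1 = (12 - 1.89)²/1300 = 0.07862 W
    P_R2 = (1.89 - 0)²/39 = 0.09161 W
    P_R3 = (12 - 3.965)²/100 = 0.6455 W
    P_R4 = (0 - 3.965)²/100 = 0.1572 W
    P_R5 = (1.89 - 3.965)²/51 = 0.08444 W
  P_total = P_R1 + P_R2 + P_R3 + P_R4 + P_R5 = 1.057 W

Final answers:
1. V_3 = 3.965 V
2. I_R1 = 0.007777 A
3. P_R5 = 0.08444 W
4. P_total = 1.057 W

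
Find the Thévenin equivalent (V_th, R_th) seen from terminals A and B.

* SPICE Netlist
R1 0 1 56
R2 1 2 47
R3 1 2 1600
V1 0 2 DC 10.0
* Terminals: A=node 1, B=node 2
Step 1 — V_th is the open-circuit voltage V_A - V_B (nothing connected across the terminals).
Nodal analysis, taking node 2 as the 0 V reference.
Source V1 fixes V_0 = 10 V.
KCL at each unknown node (sum of currents leaving = 0; resistances in Ω):
  Node 1: (V_1 - 10)/56 + (V_1 - 0)/47 + (V_1 - 0)/1600 = 0
Collecting terms: 0.03976 × V_1 = 0.1786  =>  V_1 = 4.491 V
V_th = V_1 - V_2 = 4.491 - 0 = 4.491 V
Step 2 — R_th: zero the source — replace V1 by a short circuit (node 2 merges into node 0) — and find the resistance seen between A (node 1) and B (node 0).
Reduce the network between node 1 (A) and node 0 (B) by series/parallel combination:
  Rp1 = R1 ‖ R2 ‖ R3 (parallel, all between nodes 0 and 1) = 1/(1/56 + 1/47 + 1/1600) = 25.15 Ω
R_th = 25.15 Ω

Final answer: V_th = 4.491 V, R_th = 25.15 Ω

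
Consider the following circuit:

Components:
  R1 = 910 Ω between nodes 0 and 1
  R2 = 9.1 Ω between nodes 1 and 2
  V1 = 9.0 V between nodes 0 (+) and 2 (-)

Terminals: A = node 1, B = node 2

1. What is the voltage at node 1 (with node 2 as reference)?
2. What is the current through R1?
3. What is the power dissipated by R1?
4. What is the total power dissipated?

Nodal analysis, taking node 2 as the 0 V reference.
Source V1 fixes V_0 = 9 V.
KCL at each unknown node (sum of currents leaving = 0; resistances in Ω):
  Node 1: (V_1 - 9)/910 + (V_1 - 0)/9.1 = 0
Collecting terms: 0.111 × V_1 = 0.00989  =>  V_1 = 0.08911 V
Part 1:
  Read off the nodal solution: V_1 = 0.08911 V
Part 2:
  I_R1 = (V_0 - V_1)/R1 = (9 - 0.08911)/910 = 0.009792 A
  Magnitude: I_R1 = 0.009792 A
Part 3:
  I_R1 = (V_0 - V_1)/R1 = (9 - 0.08911)/910 = 0.009792 A
  P_R1 = I_R1² × R1 = (0.009792)² × 910 = 0.08726 W
Part 4:
  Power in each resistor, P = (ΔV)²/R:
    P_R1 = (9 - 0.08911)²/910 = 0.08726 W
    P_R2 = (0.08911 - 0)²/9.1 = 0.0008726 W
  P_total = P_R1 + P_R2 = 0.08813 W

Final answers:
1. V_1 = 0.08911 V
2. I_R1 = 0.009792 A
3. P_R1 = 0.08726 W
4. P_total = 0.08813 W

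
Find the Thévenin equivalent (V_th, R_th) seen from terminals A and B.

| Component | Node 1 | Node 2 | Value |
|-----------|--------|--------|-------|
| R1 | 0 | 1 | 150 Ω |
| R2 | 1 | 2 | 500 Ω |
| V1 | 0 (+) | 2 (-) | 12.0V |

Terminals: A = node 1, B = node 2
Step 1 — V_th is the open-circuit voltage V_A - V_B (nothing connected across the terminals).
Nodal analysis, taking node 2 as the 0 V reference.
Source V1 fixes V_0 = 12 V.
KCL at each unknown node (sum of currents leaving = 0; resistances in Ω):
  Node 1: (V_1 - 12)/150 + (V_1 - 0)/500 = 0
Collecting terms: 0.008667 × V_1 = 0.08  =>  V_1 = 9.231 V
V_th = V_1 - V_2 = 9.231 - 0 = 9.231 V
Step 2 — R_th: zero the source — replace V1 by a short circuit (node 2 merges into node 0) — and find the resistance seen between A (node 1) and B (node 0).
Reduce the network between node 1 (A) and node 0 (B) by series/parallel combination:
  Rp1 = R1 ‖ R2 (parallel, both between nodes 0 and 1) = 1/(1/150 + 1/500) = 115.4 Ω
R_th = 115.4 Ω

Final answer: V_th = 9.231 V, R_th = 115.4 Ω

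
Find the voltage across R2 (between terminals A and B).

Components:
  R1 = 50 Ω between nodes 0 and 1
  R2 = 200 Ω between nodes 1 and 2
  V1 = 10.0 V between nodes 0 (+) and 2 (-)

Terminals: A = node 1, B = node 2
R1 and R2 are in series across V1 (node 0 → node 1 → node 2), and the output A–B is taken across R2, so this is a voltage divider.
Series current: I = V1/(R1 + R2) = 10/(50 + 200) = 10/250 = 0.04 A
V_R2 = I × R2 = V1 × R2/(R1 + R2) = 10 × 200/250 = 8 V

Final answer: 8 V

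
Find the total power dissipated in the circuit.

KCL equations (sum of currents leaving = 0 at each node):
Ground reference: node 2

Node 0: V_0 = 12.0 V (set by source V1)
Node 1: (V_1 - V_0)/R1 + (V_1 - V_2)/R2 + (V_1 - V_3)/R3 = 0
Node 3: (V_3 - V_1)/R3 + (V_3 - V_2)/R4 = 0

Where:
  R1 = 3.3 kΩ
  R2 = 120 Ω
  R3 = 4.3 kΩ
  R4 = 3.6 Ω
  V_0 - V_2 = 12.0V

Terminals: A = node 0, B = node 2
Nodal analysis, taking node 2 as the 0 V reference.
Source V1 fixes V_0 = 12 V.
KCL at each unknown node (sum of currents leaving = 0; resistances in Ω):
  Node 1: (V_1 - 12)/3300 + (V_1 - 0)/120 + (V_1 - V_3)/4300 = 0
  Node 3: (V_3 - V_1)/4300 + (V_3 - 0)/3.6 = 0
Collecting terms (coefficients in siemens):
  0.008869·V_1 - 0.0002326·V_3 = 0.003636
  0.278·V_3 - 0.0002326·V_1 = 0
Determinant D = (0.008869)(0.278) - (-0.0002326)(-0.0002326) = 0.002466
V_1 = [(0.003636)(0.278) - (-0.0002326)(0)]/D = 0.41 V
V_3 = [(0.008869)(0) - (0.003636)(-0.0002326)]/D = 0.000343 V
Power in each resistor, P = (ΔV)²/R:
  P_R1 = (12 - 0.41)²/3300 = 0.04071 W
  P_R2 = (0.41 - 0)²/120 = 0.001401 W
  P_R3 = (0.41 - 0.000343)²/4300 = 0.00003903 W
  P_R4 = (0 - 0.000343)²/3.6 = 0.00000003268 W
P_total = P_R1 + P_R2 + P_R3 + P_R4 = 0.04215 W

Final answer: 0.04215 W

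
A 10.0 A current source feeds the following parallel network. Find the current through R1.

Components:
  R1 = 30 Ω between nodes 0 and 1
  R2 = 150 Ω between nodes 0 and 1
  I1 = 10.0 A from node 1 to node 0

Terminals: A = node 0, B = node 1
All resistors sit directly between nodes 0 and 1, so they are in parallel and share one voltage V; the full source current 10 A splits among them.
1/R_par = 1/30 + 1/150 = 0.04 S  =>  R_par = 25 Ω
V = I × R_par = 10 × 25 = 250 V
I_R1 = V/R1 = 250/30 = 8.333 A

Final answer: 8.333 A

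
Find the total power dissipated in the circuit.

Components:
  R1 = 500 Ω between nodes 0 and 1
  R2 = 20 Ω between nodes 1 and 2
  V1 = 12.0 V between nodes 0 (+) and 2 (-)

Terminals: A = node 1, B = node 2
Nodal analysis, taking node 2 as the 0 V reference.
Source V1 fixes V_0 = 12 V.
KCL at each unknown node (sum of currents leaving = 0; resistances in Ω):
  Node 1: (V_1 - 12)/500 + (V_1 - 0)/20 = 0
Collecting terms: 0.052 × V_1 = 0.024  =>  V_1 = 0.4615 V
Power in each resistor, P = (ΔV)²/R:
  P_R1 = (12 - 0.4615)²/500 = 0.2663 W
  P_R2 = (0.4615 - 0)²/20 = 0.01065 W
P_total = P_R1 + P_R2 = 0.2769 W

Final answer: 0.2769 W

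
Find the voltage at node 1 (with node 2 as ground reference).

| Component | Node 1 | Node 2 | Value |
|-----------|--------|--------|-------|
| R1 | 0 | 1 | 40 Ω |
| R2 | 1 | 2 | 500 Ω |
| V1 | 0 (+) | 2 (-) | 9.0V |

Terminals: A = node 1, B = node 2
Nodal analysis, taking node 2 as the 0 V reference.
Source V1 fixes V_0 = 9 V.
KCL at each unknown node (sum of currents leaving = 0; resistances in Ω):
  Node 1: (V_1 - 9)/40 + (V_1 - 0)/500 = 0
Collecting terms: 0.027 × V_1 = 0.225  =>  V_1 = 8.333 V
The requested potential is V_1 = 8.333 V.

Final answer: V_1 = 8.333 V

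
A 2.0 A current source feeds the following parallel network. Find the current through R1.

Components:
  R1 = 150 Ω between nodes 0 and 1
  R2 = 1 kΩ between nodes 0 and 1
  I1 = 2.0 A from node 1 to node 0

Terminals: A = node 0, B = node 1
All resistors sit directly between nodes 0 and 1, so they are in parallel and share one voltage V; the full source current 2 A splits among them.
1/R_par = 1/150 + 1/1000 = 0.007667 S  =>  R_par = 130.4 Ω
V = I × R_par = 2 × 130.4 = 260.9 V
I_R1 = V/R1 = 260.9/150 = 1.739 A

Final answer: 1.739 A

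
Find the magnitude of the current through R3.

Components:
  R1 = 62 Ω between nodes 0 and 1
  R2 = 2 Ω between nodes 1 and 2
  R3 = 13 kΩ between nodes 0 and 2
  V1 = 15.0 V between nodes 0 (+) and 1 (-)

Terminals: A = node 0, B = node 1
Nodal analysis, taking node 1 as the 0 V reference.
Source V1 fixes V_0 = 15 V.
KCL at each unknown node (sum of currents leaving = 0; resistances in Ω):
  Node 2: (V_2 - 0)/2 + (V_2 - 15)/13000 = 0
Collecting terms: 0.5001 × V_2 = 0.001154  =>  V_2 = 0.002307 V
I_R3 = (V_0 - V_2)/R3 = (15 - 0.002307)/13000 = 0.001154 A
|I_R3| = 0.001154 A

Final answer: |I_R3| = 0.001154 A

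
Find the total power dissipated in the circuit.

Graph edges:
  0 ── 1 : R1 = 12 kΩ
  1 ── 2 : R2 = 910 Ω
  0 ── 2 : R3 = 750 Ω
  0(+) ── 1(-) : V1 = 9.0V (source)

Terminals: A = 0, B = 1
Nodal analysis, taking node 1 as the 0 V reference.
Source V1 fixes V_0 = 9 V.
KCL at each unknown node (sum of currents leaving = 0; resistances in Ω):
  Node 2: (V_2 - 0)/910 + (V_2 - 9)/750 = 0
Collecting terms: 0.002432 × V_2 = 0.012  =>  V_2 = 4.934 V
Power in each resistor, P = (ΔV)²/R:
  P_R1 = (9 - 0)²/12000 = 0.00675 W
  P_R2 = (0 - 4.934)²/910 = 0.02675 W
  P_R3 = (9 - 4.934)²/750 = 0.02205 W
P_total = P_R1 + P_R2 + P_R3 = 0.05555 W

Final answer: 0.05555 W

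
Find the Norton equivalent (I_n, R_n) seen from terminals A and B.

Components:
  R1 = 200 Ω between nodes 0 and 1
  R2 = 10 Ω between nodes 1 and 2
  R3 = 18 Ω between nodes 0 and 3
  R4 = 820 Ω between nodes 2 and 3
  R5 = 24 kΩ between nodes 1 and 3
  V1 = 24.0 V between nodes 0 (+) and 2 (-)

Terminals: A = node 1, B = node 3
Find the Thévenin equivalent first; then I_n = V_th/R_th and R_n = R_th.
Step 1 — V_th is the open-circuit voltage V_A - V_B (nothing connected across the terminals).
Nodal analysis, taking node 2 as the 0 V reference.
Source V1 fixes V_0 = 24 V.
KCL at each unknown node (sum of currents leaving = 0; resistances in Ω):
  Node 1: (V_1 - 24)/200 + (V_1 - 0)/10 + (V_1 - V_3)/24000 = 0
  Node 3: (V_3 - 24)/18 + (V_3 - 0)/820 + (V_3 - V_1)/24000 = 0
Collecting terms (coefficients in siemens):
  0.105·V_1 - 0.00004167·V_3 = 0.12
  0.05682·V_3 - 0.00004167·V_1 = 1.333
Determinant D = (0.105)(0.05682) - (-0.00004167)(-0.00004167) = 0.005968
V_1 = [(0.12)(0.05682) - (-0.00004167)(1.333)]/D = 1.152 V
V_3 = [(0.105)(1.333) - (0.12)(-0.00004167)]/D = 23.47 V
V_th = V_1 - V_3 = 1.152 - 23.47 = -22.32 V
Step 2 — R_th: zero the source — replace V1 by a short circuit (node 2 merges into node 0) — and find the resistance seen between A (node 1) and B (node 3).
Reduce the network between node 1 (A) and node 3 (B) by series/parallel combination:
  Rp1 = R1 ‖ R2 (parallel, both between nodes 0 and 1) = 1/(1/200 + 1/10) = 9.524 Ω
  Rp2 = R3 ‖ R4 (parallel, both between nodes 0 and 3) = 1/(1/18 + 1/820) = 17.61 Ω
  Rs1 = Rp1 + Rp2 (series, joined only at node 0) = 9.524 + 17.61 = 27.14 Ω
  Rp3 = R5 ‖ Rs1 (parallel, both between nodes 1 and 3) = 1/(1/24000 + 1/27.14) = 27.11 Ω
R_th = 27.11 Ω
I_n = V_th/R_th = -22.32/27.11 = -0.8233 A, and R_n = R_th = 27.11 Ω

Final answer: I_n = -0.8233 A, R_n = 27.11 Ω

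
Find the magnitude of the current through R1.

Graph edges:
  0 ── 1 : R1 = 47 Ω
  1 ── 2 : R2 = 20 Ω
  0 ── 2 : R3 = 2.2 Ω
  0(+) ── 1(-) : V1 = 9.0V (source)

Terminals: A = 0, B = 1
Nodal analysis, taking node 1 as the 0 V reference.
Source V1 fixes V_0 = 9 V.
KCL at each unknown node (sum of currents leaving = 0; resistances in Ω):
  Node 2: (V_2 - 0)/20 + (V_2 - 9)/2.2 = 0
Collecting terms: 0.5045 × V_2 = 4.091  =>  V_2 = 8.108 V
I_R1 = (V_0 - V_1)/R1 = (9 - 0)/47 = 0.1915 A
|I_R1| = 0.1915 A

Final answer: |I_R1| = 0.1915 A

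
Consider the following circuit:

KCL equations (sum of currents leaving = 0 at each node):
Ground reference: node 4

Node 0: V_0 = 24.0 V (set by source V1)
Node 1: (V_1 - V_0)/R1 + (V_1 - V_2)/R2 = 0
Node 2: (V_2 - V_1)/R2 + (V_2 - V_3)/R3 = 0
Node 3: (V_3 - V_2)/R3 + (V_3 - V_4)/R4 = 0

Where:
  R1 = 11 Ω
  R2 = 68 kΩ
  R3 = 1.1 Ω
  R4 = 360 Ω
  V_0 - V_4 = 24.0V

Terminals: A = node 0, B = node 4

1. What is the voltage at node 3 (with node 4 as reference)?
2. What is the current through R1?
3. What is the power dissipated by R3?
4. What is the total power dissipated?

Nodal analysis, taking node 4 as the 0 V reference.
Source V1 fixes V_0 = 24 V.
KCL at each unknown node (sum of currents leaving = 0; resistances in Ω):
  Node 1: (V_1 - 24)/11 + (V_1 - V_2)/68000 = 0
  Node 2: (V_2 - V_1)/68000 + (V_2 - V_3)/1.1 = 0
  Node 3: (V_3 - V_2)/1.1 + (V_3 - 0)/360 = 0
Collecting terms (coefficients in siemens):
  0.09092·V_1 - 0.00001471·V_2 = 2.182
  0.9091·V_2 - 0.00001471·V_1 - 0.9091·V_3 = 0
  0.9119·V_3 - 0.9091·V_2 = 0
Solving these 3 simultaneous equations (Gaussian elimination) gives:
  V_1 = 24 V, V_2 = 0.1268 V, V_3 = 0.1264 V
Part 1:
  Read off the nodal solution: V_3 = 0.1264 V
Part 2:
  I_R1 = (V_0 - V_1)/R1 = (24 - 24)/11 = 0.000351 A
  Magnitude: I_R1 = 0.000351 A
Part 3:
  I_R3 = (V_2 - V_3)/R3 = (0.1268 - 0.1264)/1.1 = 0.000351 A
  P_R3 = I_R3² × R3 = (0.000351)² × 1.1 = 0.0000001355 W
Part 4:
  Power in each resistor, P = (ΔV)²/R:
    P_R1 = (24 - 24)²/11 = 0.000001355 W
    P_R2 = (24 - 0.1268)²/68000 = 0.008379 W
    P_R3 = (0.1268 - 0.1264)²/1.1 = 0.0000001355 W
    P_R4 = (0.1264 - 0)²/360 = 0.00004436 W
  P_total = P_R1 + P_R2 + P_R3 + P_R4 = 0.008424 W

Final answers:
1. V_3 = 0.1264 V
2. I_R1 = 0.000351 A
3. P_R3 = 1.355e-07 W
4. P_total = 0.008424 W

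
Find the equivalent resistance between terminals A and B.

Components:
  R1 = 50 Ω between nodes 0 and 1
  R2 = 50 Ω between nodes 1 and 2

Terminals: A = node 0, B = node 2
Reduce the network between node 0 (A) and node 2 (B) by series/parallel combination:
  Rs1 = R1 + R2 (series, joined only at node 1) = 50 + 50 = 100 Ω
R_eq = 100 Ω

Final answer: 100 Ω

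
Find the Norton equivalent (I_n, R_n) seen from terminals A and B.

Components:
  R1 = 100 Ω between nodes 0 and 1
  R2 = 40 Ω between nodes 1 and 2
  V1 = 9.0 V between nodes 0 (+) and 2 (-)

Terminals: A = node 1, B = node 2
Find the Thévenin equivalent first; then I_n = V_th/R_th and R_n = R_th.
Step 1 — V_th is the open-circuit voltage V_A - V_B (nothing connected across the terminals).
Nodal analysis, taking node 2 as the 0 V reference.
Source V1 fixes V_0 = 9 V.
KCL at each unknown node (sum of currents leaving = 0; resistances in Ω):
  Node 1: (V_1 - 9)/100 + (V_1 - 0)/40 = 0
Collecting terms: 0.035 × V_1 = 0.09  =>  V_1 = 2.571 V
V_th = V_1 - V_2 = 2.571 - 0 = 2.571 V
Step 2 — R_th: zero the source — replace V1 by a short circuit (node 2 merges into node 0) — and find the resistance seen between A (node 1) and B (node 0).
Reduce the network between node 1 (A) and node 0 (B) by series/parallel combination:
  Rp1 = R1 ‖ R2 (parallel, both between nodes 0 and 1) = 1/(1/100 + 1/40) = 28.57 Ω
R_th = 28.57 Ω
I_n = V_th/R_th = 2.571/28.57 = 0.09 A, and R_n = R_th = 28.57 Ω

Final answer: I_n = 0.09 A, R_n = 28.57 Ω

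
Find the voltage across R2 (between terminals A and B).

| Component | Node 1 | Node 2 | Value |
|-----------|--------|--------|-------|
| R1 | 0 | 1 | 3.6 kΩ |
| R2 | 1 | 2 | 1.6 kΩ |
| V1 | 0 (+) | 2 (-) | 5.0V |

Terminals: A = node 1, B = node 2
R1 and R2 are in series across V1 (node 0 → node 1 → node 2), and the output A–B is taken across R2, so this is a voltage divider.
Series current: I = V1/(R1 + R2) = 5/(3600 + 1600) = 5/5200 = 0.0009615 A
V_R2 = I × R2 = V1 × R2/(R1 + R2) = 5 × 1600/5200 = 1.538 V

Final answer: 1.538 V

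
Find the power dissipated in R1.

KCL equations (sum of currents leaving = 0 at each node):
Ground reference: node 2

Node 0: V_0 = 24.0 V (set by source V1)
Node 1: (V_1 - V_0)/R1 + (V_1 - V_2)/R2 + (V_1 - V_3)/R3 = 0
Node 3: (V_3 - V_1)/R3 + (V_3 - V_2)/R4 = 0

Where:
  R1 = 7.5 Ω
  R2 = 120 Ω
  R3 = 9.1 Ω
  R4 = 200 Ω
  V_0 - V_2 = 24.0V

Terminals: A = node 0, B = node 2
Nodal analysis, taking node 2 as the 0 V reference.
Source V1 fixes V_0 = 24 V.
KCL at each unknown node (sum of currents leaving = 0; resistances in Ω):
  Node 1: (V_1 - 24)/7.5 + (V_1 - 0)/120 + (V_1 - V_3)/9.1 = 0
  Node 3: (V_3 - V_1)/9.1 + (V_3 - 0)/200 = 0
Collecting terms (coefficients in siemens):
  0.2516·V_1 - 0.1099·V_3 = 3.2
  0.1149·V_3 - 0.1099·V_1 = 0
Determinant D = (0.2516)(0.1149) - (-0.1099)(-0.1099) = 0.01683
V_1 = [(3.2)(0.1149) - (-0.1099)(0)]/D = 21.85 V
V_3 = [(0.2516)(0) - (3.2)(-0.1099)]/D = 20.9 V
I_R1 = (V_0 - V_1)/R1 = (24 - 21.85)/7.5 = 0.2866 A
P_R1 = I_R1² × R1 = (0.2866)² × 7.5 = 0.616 W

Final answer: 0.616 W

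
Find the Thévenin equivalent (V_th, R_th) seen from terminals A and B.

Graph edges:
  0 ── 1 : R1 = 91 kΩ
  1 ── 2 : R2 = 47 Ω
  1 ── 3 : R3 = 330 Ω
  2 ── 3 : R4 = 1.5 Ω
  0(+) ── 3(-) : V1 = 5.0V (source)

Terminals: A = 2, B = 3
Step 1 — V_th is the open-circuit voltage V_A - V_B (nothing connected across the terminals).
Nodal analysis, taking node 3 as the 0 V reference.
Source V1 fixes V_0 = 5 V.
KCL at each unknown node (sum of currents leaving = 0; resistances in Ω):
  Node 1: (V_1 - 5)/91000 + (V_1 - V_2)/47 + (V_1 - 0)/330 = 0
  Node 2: (V_2 - V_1)/47 + (V_2 - 0)/1.5 = 0
Collecting terms (coefficients in siemens):
  0.02432·V_1 - 0.02128·V_2 = 0.00005495
  0.6879·V_2 - 0.02128·V_1 = 0
Determinant D = (0.02432)(0.6879) - (-0.02128)(-0.02128) = 0.01628
V_1 = [(0.00005495)(0.6879) - (-0.02128)(0)]/D = 0.002322 V
V_2 = [(0.02432)(0) - (0.00005495)(-0.02128)]/D = 0.00007182 V
V_th = V_2 - V_3 = 0.00007182 - 0 = 0.00007182 V
Step 2 — R_th: zero the source — replace V1 by a short circuit (node 3 merges into node 0) — and find the resistance seen between A (node 2) and B (node 0).
Reduce the network between node 2 (A) and node 0 (B) by series/parallel combination:
  Rp1 = R1 ‖ R3 (parallel, both between nodes 0 and 1) = 1/(1/91000 + 1/330) = 328.8 Ω
  Rs1 = R2 + Rp1 (series, joined only at node 1) = 47 + 328.8 = 375.8 Ω
  Rp2 = R4 ‖ Rs1 (parallel, both between nodes 0 and 2) = 1/(1/1.5 + 1/375.8) = 1.494 Ω
R_th = 1.494 Ω

Final answer: V_th = 7.182e-05 V, R_th = 1.494 Ω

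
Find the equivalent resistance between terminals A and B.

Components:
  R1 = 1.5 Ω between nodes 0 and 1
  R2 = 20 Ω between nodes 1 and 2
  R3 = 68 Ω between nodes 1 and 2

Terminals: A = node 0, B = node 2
Reduce the network between node 0 (A) and node 2 (B) by series/parallel combination:
  Rp1 = R2 ‖ R3 (parallel, both between nodes 1 and 2) = 1/(1/20 + 1/68) = 15.45 Ω
  Rs1 = R1 + Rp1 (series, joined only at node 1) = 1.5 + 15.45 = 16.95 Ω
R_eq = 16.95 Ω

Final answer: 16.95 Ω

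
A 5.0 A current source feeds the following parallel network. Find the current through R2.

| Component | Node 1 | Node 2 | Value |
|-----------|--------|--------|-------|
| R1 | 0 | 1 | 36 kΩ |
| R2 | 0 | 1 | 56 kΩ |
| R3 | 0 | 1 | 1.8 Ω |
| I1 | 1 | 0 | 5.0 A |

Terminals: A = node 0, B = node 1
All resistors sit directly between nodes 0 and 1, so they are in parallel and share one voltage V; the full source current 5 A splits among them.
1/R_par = 1/36000 + 1/56000 + 1/1.8 = 0.5556 S  =>  R_par = 1.8 Ω
V = I × R_par = 5 × 1.8 = 8.999 V
I_R2 = V/R2 = 8.999/56000 = 0.0001607 A

Final answer: 0.0001607 A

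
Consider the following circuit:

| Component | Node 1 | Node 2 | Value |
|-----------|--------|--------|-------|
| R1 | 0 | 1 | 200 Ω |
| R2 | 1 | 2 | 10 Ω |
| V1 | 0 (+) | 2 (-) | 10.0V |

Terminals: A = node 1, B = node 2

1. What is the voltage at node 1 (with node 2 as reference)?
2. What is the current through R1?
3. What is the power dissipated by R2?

Nodal analysis, taking node 2 as the 0 V reference.
Source V1 fixes V_0 = 10 V.
KCL at each unknown node (sum of currents leaving = 0; resistances in Ω):
  Node 1: (V_1 - 10)/200 + (V_1 - 0)/10 = 0
Collecting terms: 0.105 × V_1 = 0.05  =>  V_1 = 0.4762 V
Part 1:
  Read off the nodal solution: V_1 = 0.4762 V
Part 2:
  I_R1 = (V_0 - V_1)/R1 = (10 - 0.4762)/200 = 0.04762 A
  Magnitude: I_R1 = 0.04762 A
Part 3:
  I_R2 = (V_1 - V_2)/R2 = (0.4762 - 0)/10 = 0.04762 A
  P_R2 = I_R2² × R2 = (0.04762)² × 10 = 0.02268 W

Final answers:
1. V_1 = 0.4762 V
2. I_R1 = 0.04762 A
3. P_R2 = 0.02268 W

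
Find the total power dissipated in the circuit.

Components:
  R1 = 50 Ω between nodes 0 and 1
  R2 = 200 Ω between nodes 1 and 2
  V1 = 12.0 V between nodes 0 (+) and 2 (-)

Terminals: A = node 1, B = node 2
Nodal analysis, taking node 2 as the 0 V reference.
Source V1 fixes V_0 = 12 V.
KCL at each unknown node (sum of currents leaving = 0; resistances in Ω):
  Node 1: (V_1 - 12)/50 + (V_1 - 0)/200 = 0
Collecting terms: 0.025 × V_1 = 0.24  =>  V_1 = 9.6 V
Power in each resistor, P = (ΔV)²/R:
  P_R1 = (12 - 9.6)²/50 = 0.1152 W
  P_R2 = (9.6 - 0)²/200 = 0.4608 W
P_total = P_R1 + P_R2 = 0.576 W

Final answer: 0.576 W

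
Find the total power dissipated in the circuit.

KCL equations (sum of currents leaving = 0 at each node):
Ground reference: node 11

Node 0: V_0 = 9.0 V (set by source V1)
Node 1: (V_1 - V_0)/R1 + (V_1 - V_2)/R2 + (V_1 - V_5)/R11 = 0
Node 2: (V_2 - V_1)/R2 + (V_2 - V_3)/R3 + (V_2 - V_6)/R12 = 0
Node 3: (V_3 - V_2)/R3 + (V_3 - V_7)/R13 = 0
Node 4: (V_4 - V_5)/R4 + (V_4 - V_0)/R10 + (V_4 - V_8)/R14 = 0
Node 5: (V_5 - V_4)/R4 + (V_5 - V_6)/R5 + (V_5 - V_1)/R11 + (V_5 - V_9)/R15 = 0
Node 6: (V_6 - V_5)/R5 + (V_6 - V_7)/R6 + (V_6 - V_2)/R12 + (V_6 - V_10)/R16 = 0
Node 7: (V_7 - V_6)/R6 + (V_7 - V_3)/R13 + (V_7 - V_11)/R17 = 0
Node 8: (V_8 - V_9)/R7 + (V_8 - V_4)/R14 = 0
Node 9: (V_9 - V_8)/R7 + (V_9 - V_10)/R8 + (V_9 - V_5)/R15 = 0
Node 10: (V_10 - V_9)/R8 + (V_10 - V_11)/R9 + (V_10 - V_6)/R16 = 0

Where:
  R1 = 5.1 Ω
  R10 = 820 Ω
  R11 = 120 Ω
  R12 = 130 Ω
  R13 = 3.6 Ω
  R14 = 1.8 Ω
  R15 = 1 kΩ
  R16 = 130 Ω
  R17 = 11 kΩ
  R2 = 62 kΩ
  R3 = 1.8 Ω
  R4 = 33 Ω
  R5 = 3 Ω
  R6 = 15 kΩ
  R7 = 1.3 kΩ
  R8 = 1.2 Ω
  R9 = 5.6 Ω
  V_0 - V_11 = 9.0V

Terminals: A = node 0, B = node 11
Nodal analysis, taking node 11 as the 0 V reference.
Source V1 fixes V_0 = 9 V.
KCL at each unknown node (sum of currents leaving = 0; resistances in Ω):
  Node 1: (V_1 - 9)/5.1 + (V_1 - V_2)/62000 + (V_1 - V_5)/120 = 0
  Node 2: (V_2 - V_1)/62000 + (V_2 - V_3)/1.8 + (V_2 - V_6)/130 = 0
  Node 3: (V_3 - V_2)/1.8 + (V_3 - V_7)/3.6 = 0
  Node 4: (V_4 - V_5)/33 + (V_4 - 9)/820 + (V_4 - V_8)/1.8 = 0
  Node 5: (V_5 - V_4)/33 + (V_5 - V_6)/3 + (V_5 - V_1)/120 + (V_5 - V_9)/1000 = 0
  Node 6: (V_6 - V_5)/3 + (V_6 - V_7)/15000 + (V_6 - V_2)/130 + (V_6 - V_10)/130 = 0
  Node 7: (V_7 - V_6)/15000 + (V_7 - V_3)/3.6 + (V_7 - 0)/11000 = 0
  Node 8: (V_8 - V_9)/1300 + (V_8 - V_4)/1.8 = 0
  Node 9: (V_9 - V_8)/1300 + (V_9 - V_10)/1.2 + (V_9 - V_5)/1000 = 0
  Node 10: (V_10 - V_9)/1.2 + (V_10 - 0)/5.6 + (V_10 - V_6)/130 = 0
Collecting terms (coefficients in siemens):
  0.2044·V_1 - 0.00001613·V_2 - 0.008333·V_5 = 1.765
  0.5633·V_2 - 0.00001613·V_1 - 0.5556·V_3 - 0.007692·V_6 = 0
  0.8333·V_3 - 0.5556·V_2 - 0.2778·V_7 = 0
  0.5871·V_4 - 0.0303·V_5 - 0.5556·V_8 = 0.01098
  0.373·V_5 - 0.008333·V_1 - 0.0303·V_4 - 0.3333·V_6 - 0.001·V_9 = 0
  0.3488·V_6 - 0.007692·V_2 - 0.3333·V_5 - 0.00006667·V_7 - 0.007692·V_10 = 0
  0.2779·V_7 - 0.2778·V_3 - 0.00006667·V_6 = 0
  0.5563·V_8 - 0.5556·V_4 - 0.0007692·V_9 = 0
  0.8351·V_9 - 0.001·V_5 - 0.0007692·V_8 - 0.8333·V_10 = 0
  1.02·V_10 - 0.007692·V_6 - 0.8333·V_9 = 0
Solving these 10 simultaneous equations (Gaussian elimination) gives:
  V_1 = 8.819 V, V_2 = 4.43 V, V_3 = 4.429 V, V_4 = 4.636 V
  V_5 = 4.572 V, V_6 = 4.473 V, V_7 = 4.428 V, V_8 = 4.63 V
  V_9 = 0.2354 V, V_10 = 0.2262 V
Power in each resistor, P = (ΔV)²/R:
  P_R1 = (9 - 8.819)²/5.1 = 0.006414 W
  P_R2 = (8.819 - 4.43)²/62000 = 0.0003107 W
  P_R3 = (4.43 - 4.429)²/1.8 = 0.0000002874 W
  P_R4 = (4.636 - 4.572)²/33 = 0.0001244 W
  P_R5 = (4.572 - 4.473)²/3 = 0.003267 W
  P_R6 = (4.473 - 4.428)²/15000 = 0.0000001344 W
  P_R7 = (4.63 - 0.2354)²/1300 = 0.01485 W
  P_R8 = (0.2354 - 0.2262)²/1.2 = 0.00007146 W
  P_R9 = (0.2262 - 0)²/5.6 = 0.009133 W
  P_R10 = (9 - 4.636)²/820 = 0.02323 W
  P_R11 = (8.819 - 4.572)²/120 = 0.1503 W
  P_R12 = (4.43 - 4.473)²/130 = 0.00001405 W
  P_R13 = (4.429 - 4.428)²/3.6 = 0.0000005747 W
  P_R14 = (4.636 - 4.63)²/1.8 = 0.00002057 W
  P_R15 = (4.572 - 0.2354)²/1000 = 0.0188 W
  P_R16 = (4.473 - 0.2262)²/130 = 0.1387 W
  P_R17 = (4.428 - 0)²/11000 = 0.001782 W
P_total = P_R1 + P_R2 + P_R3 + P_R4 + P_R5 + P_R6 + P_R7 + P_R8 + P_R9 + P_R10 + P_R11 + P_R12 + P_R13 + P_R14 + P_R15 + P_R16 + P_R17 = 0.3671 W

Final answer: 0.3671 W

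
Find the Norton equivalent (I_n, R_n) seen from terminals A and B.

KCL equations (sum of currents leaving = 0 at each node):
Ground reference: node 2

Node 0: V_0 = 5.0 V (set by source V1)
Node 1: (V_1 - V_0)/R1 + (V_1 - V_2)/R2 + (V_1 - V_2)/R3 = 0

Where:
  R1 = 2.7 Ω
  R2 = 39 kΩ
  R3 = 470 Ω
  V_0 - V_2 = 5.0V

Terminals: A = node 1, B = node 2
Find the Thévenin equivalent first; then I_n = V_th/R_th and R_n = R_th.
Step 1 — V_th is the open-circuit voltage V_A - V_B (nothing connected across the terminals).
Nodal analysis, taking node 2 as the 0 V reference.
Source V1 fixes V_0 = 5 V.
KCL at each unknown node (sum of currents leaving = 0; resistances in Ω):
  Node 1: (V_1 - 5)/2.7 + (V_1 - 0)/39000 + (V_1 - 0)/470 = 0
Collecting terms: 0.3725 × V_1 = 1.852  =>  V_1 = 4.971 V
V_th = V_1 - V_2 = 4.971 - 0 = 4.971 V
Step 2 — R_th: zero the source — replace V1 by a short circuit (node 2 merges into node 0) — and find the resistance seen between A (node 1) and B (node 0).
Reduce the network between node 1 (A) and node 0 (B) by series/parallel combination:
  Rp1 = R1 ‖ R2 ‖ R3 (parallel, all between nodes 0 and 1) = 1/(1/2.7 + 1/39000 + 1/470) = 2.684 Ω
R_th = 2.684 Ω
I_n = V_th/R_th = 4.971/2.684 = 1.852 A, and R_n = R_th = 2.684 Ω

Final answer: I_n = 1.852 A, R_n = 2.684 Ω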